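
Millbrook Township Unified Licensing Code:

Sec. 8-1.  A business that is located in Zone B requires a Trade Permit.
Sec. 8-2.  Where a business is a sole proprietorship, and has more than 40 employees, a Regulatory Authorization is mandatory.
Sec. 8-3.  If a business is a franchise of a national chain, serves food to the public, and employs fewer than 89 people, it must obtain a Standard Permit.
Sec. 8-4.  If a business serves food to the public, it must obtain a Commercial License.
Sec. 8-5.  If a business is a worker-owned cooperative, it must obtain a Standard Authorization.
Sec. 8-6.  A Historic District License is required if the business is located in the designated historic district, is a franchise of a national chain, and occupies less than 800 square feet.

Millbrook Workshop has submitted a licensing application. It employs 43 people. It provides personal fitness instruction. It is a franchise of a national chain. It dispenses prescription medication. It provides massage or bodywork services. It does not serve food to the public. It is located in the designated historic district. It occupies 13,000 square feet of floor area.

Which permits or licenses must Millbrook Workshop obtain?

None

Sec. 8-1. is located in the designated historic district (not: is located in Zone B) → Trade Permit not required.
Sec. 8-2. is a franchise of a national chain (not: is a sole proprietorship); employees 43 > 40 → Regulatory Authorization not required.
Sec. 8-3. is a franchise of a national chain; does not serve food to the public; employees 43 < 89 → Standard Permit not required.
Sec. 8-4. does not serve food to the public → Commercial License not required.
Sec. 8-5. is a franchise of a national chain (not: is a worker-owned cooperative) → Standard Authorization not required.
Sec. 8-6. is located in the designated historic district; is a franchise of a national chain; floor area 13,000 square feet ≥ 800 square feet → Historic District License not required.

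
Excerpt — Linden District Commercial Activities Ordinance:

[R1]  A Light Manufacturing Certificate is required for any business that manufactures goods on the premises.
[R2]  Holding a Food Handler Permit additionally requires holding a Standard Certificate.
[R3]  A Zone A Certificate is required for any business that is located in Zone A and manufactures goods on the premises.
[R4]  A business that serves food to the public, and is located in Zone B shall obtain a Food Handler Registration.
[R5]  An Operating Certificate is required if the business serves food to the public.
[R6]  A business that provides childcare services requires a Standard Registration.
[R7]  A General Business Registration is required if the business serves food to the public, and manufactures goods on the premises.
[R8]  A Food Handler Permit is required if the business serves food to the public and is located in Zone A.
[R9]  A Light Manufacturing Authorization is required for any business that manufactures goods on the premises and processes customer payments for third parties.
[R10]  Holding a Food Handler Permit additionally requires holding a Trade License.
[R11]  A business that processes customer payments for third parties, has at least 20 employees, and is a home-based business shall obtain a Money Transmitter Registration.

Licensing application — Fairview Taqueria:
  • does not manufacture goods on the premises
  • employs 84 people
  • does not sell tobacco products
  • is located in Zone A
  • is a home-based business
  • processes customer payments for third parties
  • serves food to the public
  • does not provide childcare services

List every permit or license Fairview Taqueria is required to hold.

[R1] does not manufacture goods on the premises → Light Manufacturing Certificate not required.
[R2] Food Handler Permit is required → Standard Certificate also required.
[R3] is located in Zone A; does not manufacture goods on the premises → Zone A Certificate not required.
[R4] serves food to the public; is located in Zone A (not: is located in Zone B) → Food Handler Registration not required.
[R5] serves food to the public → Operating Certificate required.
[R6] does not provide childcare services → Standard Registration not required.
[R7] serves food to the public; does not manufacture goods on the premises → General Business Registration not required.
[R8] serves food to the public; is located in Zone A → Food Handler Permit required.
[R9] does not manufacture goods on the premises; processes customer payments for third parties → Light Manufacturing Authorization not required.
[R10] Food Handler Permit is required → Trade License also required.
[R11] processes customer payments for third parties; employees 84 ≥ 20; is a home-based business → Money Transmitter Registration required.

Food Handler Permit, Money Transmitter Registration, Operating Certificate, Standard Certificate, Trade License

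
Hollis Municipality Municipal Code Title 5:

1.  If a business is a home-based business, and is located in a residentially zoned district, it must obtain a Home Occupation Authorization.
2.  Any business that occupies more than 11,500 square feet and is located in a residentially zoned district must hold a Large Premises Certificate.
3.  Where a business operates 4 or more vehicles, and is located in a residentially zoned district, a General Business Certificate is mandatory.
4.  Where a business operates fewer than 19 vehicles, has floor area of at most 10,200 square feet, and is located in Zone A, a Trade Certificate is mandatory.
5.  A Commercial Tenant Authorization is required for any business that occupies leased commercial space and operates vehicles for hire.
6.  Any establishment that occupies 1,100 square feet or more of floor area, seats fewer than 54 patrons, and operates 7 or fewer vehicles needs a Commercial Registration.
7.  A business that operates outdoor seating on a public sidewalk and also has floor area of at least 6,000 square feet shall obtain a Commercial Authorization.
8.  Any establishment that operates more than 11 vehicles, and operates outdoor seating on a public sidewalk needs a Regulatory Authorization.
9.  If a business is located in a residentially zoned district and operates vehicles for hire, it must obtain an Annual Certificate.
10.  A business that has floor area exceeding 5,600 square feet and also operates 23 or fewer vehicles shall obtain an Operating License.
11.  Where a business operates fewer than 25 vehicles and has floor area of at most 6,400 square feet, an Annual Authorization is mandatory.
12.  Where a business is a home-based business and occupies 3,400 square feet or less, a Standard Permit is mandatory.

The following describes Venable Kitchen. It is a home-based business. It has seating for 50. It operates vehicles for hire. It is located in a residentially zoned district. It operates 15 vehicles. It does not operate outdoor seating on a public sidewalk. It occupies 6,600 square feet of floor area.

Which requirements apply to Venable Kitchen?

Annual Certificate, General Business Certificate, Home Occupation Authorization, Operating License

1. is a home-based business; is located in a residentially zoned district → Home Occupation Authorization required.
2. floor area 6,600 square feet ≤ 11,500 square feet; is located in a residentially zoned district → Large Premises Certificate not required.
3. vehicles 15 ≥ 4; is located in a residentially zoned district → General Business Certificate required.
4. vehicles 15 < 19; floor area 6,600 square feet ≤ 10,200 square feet; is located in a residentially zoned district (not: is located in Zone A) → Trade Certificate not required.
5. is a home-based business (not: occupies leased commercial space); operates vehicles for hire → Commercial Tenant Authorization not required.
6. floor area 6,600 square feet ≥ 1,100 square feet; seating 50 < 54; vehicles 15 > 7 → Commercial Registration not required.
7. does not operate outdoor seating on a public sidewalk; floor area 6,600 square feet ≥ 6,000 square feet → Commercial Authorization not required.
8. vehicles 15 > 11; does not operate outdoor seating on a public sidewalk → Regulatory Authorization not required.
9. is located in a residentially zoned district; operates vehicles for hire → Annual Certificate required.
10. floor area 6,600 square feet > 5,600 square feet; vehicles 15 ≤ 23 → Operating License required.
11. vehicles 15 < 25; floor area 6,600 square feet > 6,400 square feet → Annual Authorization not required.
12. is a home-based business; floor area 6,600 square feet > 3,400 square feet → Standard Permit not required.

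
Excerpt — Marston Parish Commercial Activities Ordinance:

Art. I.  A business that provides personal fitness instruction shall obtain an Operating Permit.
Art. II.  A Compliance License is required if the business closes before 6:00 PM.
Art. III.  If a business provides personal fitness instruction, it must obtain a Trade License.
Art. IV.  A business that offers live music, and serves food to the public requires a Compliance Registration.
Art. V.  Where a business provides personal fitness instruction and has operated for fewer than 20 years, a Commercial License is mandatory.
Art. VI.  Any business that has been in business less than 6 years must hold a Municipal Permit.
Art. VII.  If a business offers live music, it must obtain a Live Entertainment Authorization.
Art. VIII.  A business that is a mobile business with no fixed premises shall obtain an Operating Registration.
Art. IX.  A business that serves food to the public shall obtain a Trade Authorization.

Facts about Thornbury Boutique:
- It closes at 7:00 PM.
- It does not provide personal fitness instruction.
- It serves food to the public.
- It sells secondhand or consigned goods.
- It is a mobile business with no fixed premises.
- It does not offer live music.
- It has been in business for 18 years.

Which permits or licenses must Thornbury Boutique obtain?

Operating Registration, Trade Authorization

Art. I. does not provide personal fitness instruction → Operating Permit not required.
Art. II. closes 7:00 PM, after 6:00 PM → Compliance License not required.
Art. III. does not provide personal fitness instruction → Trade License not required.
Art. IV. does not offer live music; serves food to the public → Compliance Registration not required.
Art. V. does not provide personal fitness instruction; years in business 18 < 20 → Commercial License not required.
Art. VI. years in business 18 ≥ 6 → Municipal Permit not required.
Art. VII. does not offer live music → Live Entertainment Authorization not required.
Art. VIII. is a mobile business with no fixed premises → Operating Registration required.
Art. IX. serves food to the public → Trade Authorization required.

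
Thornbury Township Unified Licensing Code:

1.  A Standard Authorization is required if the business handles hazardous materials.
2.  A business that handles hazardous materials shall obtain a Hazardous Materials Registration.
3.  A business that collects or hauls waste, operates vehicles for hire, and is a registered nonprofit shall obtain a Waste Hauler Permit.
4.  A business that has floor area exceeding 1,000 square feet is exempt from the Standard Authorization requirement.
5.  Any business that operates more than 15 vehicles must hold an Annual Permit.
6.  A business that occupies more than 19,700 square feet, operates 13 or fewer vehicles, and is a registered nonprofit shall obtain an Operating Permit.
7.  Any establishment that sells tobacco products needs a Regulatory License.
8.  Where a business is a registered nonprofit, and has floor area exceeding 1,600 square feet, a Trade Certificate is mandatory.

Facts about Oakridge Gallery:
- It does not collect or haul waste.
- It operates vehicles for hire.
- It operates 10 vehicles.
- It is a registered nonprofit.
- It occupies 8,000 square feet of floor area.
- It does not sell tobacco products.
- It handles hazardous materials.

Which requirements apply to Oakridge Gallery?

1. handles hazardous materials → Standard Authorization required.
2. handles hazardous materials → Hazardous Materials Registration required.
3. does not collect or haul waste; operates vehicles for hire; is a registered nonprofit → Waste Hauler Permit not required.
4. floor area 8,000 square feet > 1,000 square feet → exempt from Standard Authorization.
5. vehicles 10 ≤ 15 → Annual Permit not required.
6. floor area 8,000 square feet ≤ 19,700 square feet; vehicles 10 ≤ 13; is a registered nonprofit → Operating Permit not required.
7. does not sell tobacco products → Regulatory License not required.
8. is a registered nonprofit; floor area 8,000 square feet > 1,600 square feet → Trade Certificate required.

Hazardous Materials Registration, Trade Certificate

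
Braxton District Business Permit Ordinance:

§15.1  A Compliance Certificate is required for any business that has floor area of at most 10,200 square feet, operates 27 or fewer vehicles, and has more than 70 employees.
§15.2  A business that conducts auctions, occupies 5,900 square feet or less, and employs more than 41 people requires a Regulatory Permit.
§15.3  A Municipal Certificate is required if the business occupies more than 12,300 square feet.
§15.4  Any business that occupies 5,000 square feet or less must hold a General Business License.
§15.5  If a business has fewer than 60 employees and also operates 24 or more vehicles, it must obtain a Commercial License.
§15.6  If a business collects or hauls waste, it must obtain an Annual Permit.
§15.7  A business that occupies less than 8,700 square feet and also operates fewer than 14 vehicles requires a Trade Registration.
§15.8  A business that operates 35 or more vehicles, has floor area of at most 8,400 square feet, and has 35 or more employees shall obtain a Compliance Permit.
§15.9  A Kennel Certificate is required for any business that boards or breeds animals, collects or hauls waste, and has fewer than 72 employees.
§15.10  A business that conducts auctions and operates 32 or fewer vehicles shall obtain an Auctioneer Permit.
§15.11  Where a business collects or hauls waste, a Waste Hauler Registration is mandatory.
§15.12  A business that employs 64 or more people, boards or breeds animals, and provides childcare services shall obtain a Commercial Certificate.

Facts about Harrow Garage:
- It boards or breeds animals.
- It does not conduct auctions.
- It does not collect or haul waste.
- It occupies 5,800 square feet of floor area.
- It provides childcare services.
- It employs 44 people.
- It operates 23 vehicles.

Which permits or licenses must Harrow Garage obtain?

§15.1 floor area 5,800 square feet ≤ 10,200 square feet; vehicles 23 ≤ 27; employees 44 ≤ 70 → Compliance Certificate not required.
§15.2 does not conduct auctions; floor area 5,800 square feet ≤ 5,900 square feet; employees 44 > 41 → Regulatory Permit not required.
§15.3 floor area 5,800 square feet ≤ 12,300 square feet → Municipal Certificate not required.
§15.4 floor area 5,800 square feet > 5,000 square feet → General Business License not required.
§15.5 employees 44 < 60; vehicles 23 < 24 → Commercial License not required.
§15.6 does not collect or haul waste → Annual Permit not required.
§15.7 floor area 5,800 square feet < 8,700 square feet; vehicles 23 ≥ 14 → Trade Registration not required.
§15.8 vehicles 23 < 35; floor area 5,800 square feet ≤ 8,400 square feet; employees 44 ≥ 35 → Compliance Permit not required.
§15.9 boards or breeds animals; does not collect or haul waste; employees 44 < 72 → Kennel Certificate not required.
§15.10 does not conduct auctions; vehicles 23 ≤ 32 → Auctioneer Permit not required.
§15.11 does not collect or haul waste → Waste Hauler Registration not required.
§15.12 employees 44 < 64; boards or breeds animals; provides childcare services → Commercial Certificate not required.

None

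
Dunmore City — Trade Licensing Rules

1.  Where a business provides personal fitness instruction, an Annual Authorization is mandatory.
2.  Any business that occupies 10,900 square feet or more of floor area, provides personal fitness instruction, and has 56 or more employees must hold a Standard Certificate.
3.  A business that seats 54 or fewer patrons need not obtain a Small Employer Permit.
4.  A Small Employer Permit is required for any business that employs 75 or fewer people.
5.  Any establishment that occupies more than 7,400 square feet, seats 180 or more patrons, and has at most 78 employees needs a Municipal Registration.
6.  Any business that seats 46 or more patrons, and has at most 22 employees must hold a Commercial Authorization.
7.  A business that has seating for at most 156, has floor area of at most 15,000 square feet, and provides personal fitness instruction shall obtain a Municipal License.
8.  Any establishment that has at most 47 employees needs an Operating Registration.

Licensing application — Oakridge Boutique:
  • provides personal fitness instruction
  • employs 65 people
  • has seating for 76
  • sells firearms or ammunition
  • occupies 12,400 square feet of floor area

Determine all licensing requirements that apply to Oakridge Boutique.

Annual Authorization, Municipal License, Small Employer Permit, Standard Certificate

1. provides personal fitness instruction → Annual Authorization required.
2. floor area 12,400 square feet ≥ 10,900 square feet; provides personal fitness instruction; employees 65 ≥ 56 → Standard Certificate required.
3. seating 76 > 54 → Small Employer Permit exemption does not apply.
4. employees 65 ≤ 75 → Small Employer Permit required.
5. floor area 12,400 square feet > 7,400 square feet; seating 76 < 180; employees 65 ≤ 78 → Municipal Registration not required.
6. seating 76 ≥ 46; employees 65 > 22 → Commercial Authorization not required.
7. seating 76 ≤ 156; floor area 12,400 square feet ≤ 15,000 square feet; provides personal fitness instruction → Municipal License required.
8. employees 65 > 47 → Operating Registration not required.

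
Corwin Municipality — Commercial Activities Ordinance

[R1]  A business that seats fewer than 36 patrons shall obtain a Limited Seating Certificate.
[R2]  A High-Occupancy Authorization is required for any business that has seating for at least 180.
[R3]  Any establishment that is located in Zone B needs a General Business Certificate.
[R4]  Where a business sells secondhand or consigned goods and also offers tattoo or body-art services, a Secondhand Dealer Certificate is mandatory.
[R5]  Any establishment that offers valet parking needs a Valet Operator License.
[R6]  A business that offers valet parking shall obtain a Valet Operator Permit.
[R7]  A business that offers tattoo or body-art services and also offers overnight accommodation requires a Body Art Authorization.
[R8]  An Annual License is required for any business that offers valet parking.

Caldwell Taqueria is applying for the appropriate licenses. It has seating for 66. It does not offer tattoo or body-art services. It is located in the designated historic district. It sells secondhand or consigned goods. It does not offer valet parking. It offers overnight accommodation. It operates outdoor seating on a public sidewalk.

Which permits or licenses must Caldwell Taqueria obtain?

None

[R1] seating 66 ≥ 36 → Limited Seating Certificate not required.
[R2] seating 66 < 180 → High-Occupancy Authorization not required.
[R3] is located in the designated historic district (not: is located in Zone B) → General Business Certificate not required.
[R4] sells secondhand or consigned goods; does not offer tattoo or body-art services → Secondhand Dealer Certificate not required.
[R5] does not offer valet parking → Valet Operator License not required.
[R6] does not offer valet parking → Valet Operator Permit not required.
[R7] does not offer tattoo or body-art services; offers overnight accommodation → Body Art Authorization not required.
[R8] does not offer valet parking → Annual License not required.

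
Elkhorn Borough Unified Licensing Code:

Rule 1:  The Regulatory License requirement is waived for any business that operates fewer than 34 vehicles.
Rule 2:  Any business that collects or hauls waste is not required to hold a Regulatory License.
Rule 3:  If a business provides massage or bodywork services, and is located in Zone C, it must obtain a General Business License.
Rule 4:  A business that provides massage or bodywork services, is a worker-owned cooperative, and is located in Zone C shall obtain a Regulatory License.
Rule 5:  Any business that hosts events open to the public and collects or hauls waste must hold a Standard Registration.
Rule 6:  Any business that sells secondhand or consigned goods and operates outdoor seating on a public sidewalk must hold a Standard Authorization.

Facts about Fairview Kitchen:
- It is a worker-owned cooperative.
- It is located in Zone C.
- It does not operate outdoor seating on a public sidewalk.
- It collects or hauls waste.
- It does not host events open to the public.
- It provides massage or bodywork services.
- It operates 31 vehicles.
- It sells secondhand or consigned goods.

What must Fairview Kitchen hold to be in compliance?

General Business License

Rule 1: vehicles 31 < 34 → exempt from Regulatory License.
Rule 2: collects or hauls waste → exempt from Regulatory License.
Rule 3: provides massage or bodywork services; is located in Zone C → General Business License required.
Rule 4: provides massage or bodywork services; is a worker-owned cooperative; is located in Zone C → Regulatory License required.
Rule 5: does not host events open to the public; collects or hauls waste → Standard Registration not required.
Rule 6: sells secondhand or consigned goods; does not operate outdoor seating on a public sidewalk → Standard Authorization not required.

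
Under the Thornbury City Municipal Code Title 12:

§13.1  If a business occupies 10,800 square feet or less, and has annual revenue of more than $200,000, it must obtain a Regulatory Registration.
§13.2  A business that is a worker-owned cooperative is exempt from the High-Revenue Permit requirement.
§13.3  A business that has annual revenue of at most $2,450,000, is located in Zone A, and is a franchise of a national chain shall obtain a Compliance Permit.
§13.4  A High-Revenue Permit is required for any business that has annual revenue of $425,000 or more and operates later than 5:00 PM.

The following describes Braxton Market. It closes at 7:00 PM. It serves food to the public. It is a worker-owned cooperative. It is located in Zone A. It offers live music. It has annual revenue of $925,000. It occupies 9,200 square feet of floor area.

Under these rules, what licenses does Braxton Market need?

Regulatory Registration

§13.1 floor area 9,200 square feet ≤ 10,800 square feet; revenue $925,000 > $200,000 → Regulatory Registration required.
§13.2 is a worker-owned cooperative → exempt from High-Revenue Permit.
§13.3 revenue $925,000 ≤ $2,450,000; is located in Zone A; is a worker-owned cooperative (not: is a franchise of a national chain) → Compliance Permit not required.
§13.4 revenue $925,000 ≥ $425,000; closes 7:00 PM, after 5:00 PM → High-Revenue Permit required.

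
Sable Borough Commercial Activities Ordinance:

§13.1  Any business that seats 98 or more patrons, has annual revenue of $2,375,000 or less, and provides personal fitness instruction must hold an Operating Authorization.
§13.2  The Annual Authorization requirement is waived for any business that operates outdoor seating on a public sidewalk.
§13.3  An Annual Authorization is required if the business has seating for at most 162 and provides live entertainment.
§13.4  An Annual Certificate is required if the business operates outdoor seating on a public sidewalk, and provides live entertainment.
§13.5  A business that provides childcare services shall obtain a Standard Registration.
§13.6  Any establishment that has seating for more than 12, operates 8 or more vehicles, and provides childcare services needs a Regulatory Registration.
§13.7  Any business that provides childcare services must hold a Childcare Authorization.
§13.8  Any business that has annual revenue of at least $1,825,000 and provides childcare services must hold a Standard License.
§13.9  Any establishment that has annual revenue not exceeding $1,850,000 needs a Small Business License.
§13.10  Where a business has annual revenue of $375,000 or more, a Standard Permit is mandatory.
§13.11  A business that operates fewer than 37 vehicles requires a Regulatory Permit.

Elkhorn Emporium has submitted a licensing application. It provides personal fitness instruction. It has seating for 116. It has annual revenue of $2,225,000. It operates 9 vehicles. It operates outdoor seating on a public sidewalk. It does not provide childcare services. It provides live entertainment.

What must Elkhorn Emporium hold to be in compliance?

§13.1 seating 116 ≥ 98; revenue $2,225,000 ≤ $2,375,000; provides personal fitness instruction → Operating Authorization required.
§13.2 operates outdoor seating on a public sidewalk → exempt from Annual Authorization.
§13.3 seating 116 ≤ 162; provides live entertainment → Annual Authorization required.
§13.4 operates outdoor seating on a public sidewalk; provides live entertainment → Annual Certificate required.
§13.5 does not provide childcare services → Standard Registration not required.
§13.6 seating 116 > 12; vehicles 9 ≥ 8; does not provide childcare services → Regulatory Registration not required.
§13.7 does not provide childcare services → Childcare Authorization not required.
§13.8 revenue $2,225,000 ≥ $1,825,000; does not provide childcare services → Standard License not required.
§13.9 revenue $2,225,000 > $1,850,000 → Small Business License not required.
§13.10 revenue $2,225,000 ≥ $375,000 → Standard Permit required.
§13.11 vehicles 9 < 37 → Regulatory Permit required.

Annual Certificate, Operating Authorization, Regulatory Permit, Standard Permit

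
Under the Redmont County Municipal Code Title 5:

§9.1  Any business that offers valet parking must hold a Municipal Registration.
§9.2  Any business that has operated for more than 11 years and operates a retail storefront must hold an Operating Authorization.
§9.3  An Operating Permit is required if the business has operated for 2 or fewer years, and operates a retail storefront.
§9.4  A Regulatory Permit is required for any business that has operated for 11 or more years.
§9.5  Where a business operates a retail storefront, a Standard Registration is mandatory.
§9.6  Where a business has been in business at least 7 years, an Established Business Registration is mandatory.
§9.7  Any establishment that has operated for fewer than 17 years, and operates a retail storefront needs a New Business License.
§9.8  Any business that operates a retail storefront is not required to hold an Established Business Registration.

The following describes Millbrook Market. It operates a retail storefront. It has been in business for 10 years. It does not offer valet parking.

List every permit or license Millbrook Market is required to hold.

§9.1 does not offer valet parking → Municipal Registration not required.
§9.2 years in business 10 ≤ 11; operates a retail storefront → Operating Authorization not required.
§9.3 years in business 10 > 2; operates a retail storefront → Operating Permit not required.
§9.4 years in business 10 < 11 → Regulatory Permit not required.
§9.5 operates a retail storefront → Standard Registration required.
§9.6 years in business 10 ≥ 7 → Established Business Registration required.
§9.7 years in business 10 < 17; operates a retail storefront → New Business License required.
§9.8 operates a retail storefront → exempt from Established Business Registration.

New Business License, Standard Registration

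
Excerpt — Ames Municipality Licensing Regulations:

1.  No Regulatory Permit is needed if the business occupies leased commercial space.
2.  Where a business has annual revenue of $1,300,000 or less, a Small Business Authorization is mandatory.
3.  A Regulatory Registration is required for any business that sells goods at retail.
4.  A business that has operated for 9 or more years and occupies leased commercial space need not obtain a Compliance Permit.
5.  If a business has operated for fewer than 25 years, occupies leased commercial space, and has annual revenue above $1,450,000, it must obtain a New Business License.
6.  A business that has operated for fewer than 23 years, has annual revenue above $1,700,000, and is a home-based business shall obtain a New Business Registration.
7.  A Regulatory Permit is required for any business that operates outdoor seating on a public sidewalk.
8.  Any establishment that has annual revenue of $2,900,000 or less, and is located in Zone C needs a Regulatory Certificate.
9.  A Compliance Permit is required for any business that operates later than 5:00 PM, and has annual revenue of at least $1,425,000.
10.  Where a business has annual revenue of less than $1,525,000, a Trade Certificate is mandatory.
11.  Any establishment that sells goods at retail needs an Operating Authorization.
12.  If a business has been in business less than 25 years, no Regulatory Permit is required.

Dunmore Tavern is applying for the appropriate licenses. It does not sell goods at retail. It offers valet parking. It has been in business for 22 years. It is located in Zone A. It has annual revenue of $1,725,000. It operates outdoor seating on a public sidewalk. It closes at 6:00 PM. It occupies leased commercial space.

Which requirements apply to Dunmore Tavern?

1. occupies leased commercial space → exempt from Regulatory Permit.
2. revenue $1,725,000 > $1,300,000 → Small Business Authorization not required.
3. does not sell goods at retail → Regulatory Registration not required.
4. years in business 22 ≥ 9; occupies leased commercial space → exempt from Compliance Permit.
5. years in business 22 < 25; occupies leased commercial space; revenue $1,725,000 > $1,450,000 → New Business License required.
6. years in business 22 < 23; revenue $1,725,000 > $1,700,000; occupies leased commercial space (not: is a home-based business) → New Business Registration not required.
7. operates outdoor seating on a public sidewalk → Regulatory Permit required.
8. revenue $1,725,000 ≤ $2,900,000; is located in Zone A (not: is located in Zone C) → Regulatory Certificate not required.
9. closes 6:00 PM, after 5:00 PM; revenue $1,725,000 ≥ $1,425,000 → Compliance Permit required.
10. revenue $1,725,000 ≥ $1,525,000 → Trade Certificate not required.
11. does not sell goods at retail → Operating Authorization not required.
12. years in business 22 < 25 → exempt from Regulatory Permit.

New Business License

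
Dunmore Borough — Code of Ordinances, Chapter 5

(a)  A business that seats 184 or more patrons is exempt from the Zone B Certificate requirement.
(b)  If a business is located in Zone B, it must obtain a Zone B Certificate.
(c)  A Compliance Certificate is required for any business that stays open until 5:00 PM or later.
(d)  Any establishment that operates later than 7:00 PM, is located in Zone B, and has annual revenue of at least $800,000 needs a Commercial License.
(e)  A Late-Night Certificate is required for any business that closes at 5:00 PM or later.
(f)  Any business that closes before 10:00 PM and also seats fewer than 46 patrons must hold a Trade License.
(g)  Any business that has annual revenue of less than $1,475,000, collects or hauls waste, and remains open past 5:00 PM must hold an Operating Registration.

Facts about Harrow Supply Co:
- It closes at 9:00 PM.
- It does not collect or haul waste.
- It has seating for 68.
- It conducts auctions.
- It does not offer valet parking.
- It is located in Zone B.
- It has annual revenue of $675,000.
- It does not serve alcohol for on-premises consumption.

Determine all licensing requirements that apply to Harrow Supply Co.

Compliance Certificate, Late-Night Certificate, Zone B Certificate

(a) seating 68 < 184 → Zone B Certificate exemption does not apply.
(b) is located in Zone B → Zone B Certificate required.
(c) closes 9:00 PM, after 5:00 PM → Compliance Certificate required.
(d) closes 9:00 PM, after 7:00 PM; is located in Zone B; revenue $675,000 < $800,000 → Commercial License not required.
(e) closes 9:00 PM, after 5:00 PM → Late-Night Certificate required.
(f) closes 9:00 PM, at/before 10:00 PM; seating 68 ≥ 46 → Trade License not required.
(g) revenue $675,000 < $1,475,000; does not collect or haul waste; closes 9:00 PM, after 5:00 PM → Operating Registration not required.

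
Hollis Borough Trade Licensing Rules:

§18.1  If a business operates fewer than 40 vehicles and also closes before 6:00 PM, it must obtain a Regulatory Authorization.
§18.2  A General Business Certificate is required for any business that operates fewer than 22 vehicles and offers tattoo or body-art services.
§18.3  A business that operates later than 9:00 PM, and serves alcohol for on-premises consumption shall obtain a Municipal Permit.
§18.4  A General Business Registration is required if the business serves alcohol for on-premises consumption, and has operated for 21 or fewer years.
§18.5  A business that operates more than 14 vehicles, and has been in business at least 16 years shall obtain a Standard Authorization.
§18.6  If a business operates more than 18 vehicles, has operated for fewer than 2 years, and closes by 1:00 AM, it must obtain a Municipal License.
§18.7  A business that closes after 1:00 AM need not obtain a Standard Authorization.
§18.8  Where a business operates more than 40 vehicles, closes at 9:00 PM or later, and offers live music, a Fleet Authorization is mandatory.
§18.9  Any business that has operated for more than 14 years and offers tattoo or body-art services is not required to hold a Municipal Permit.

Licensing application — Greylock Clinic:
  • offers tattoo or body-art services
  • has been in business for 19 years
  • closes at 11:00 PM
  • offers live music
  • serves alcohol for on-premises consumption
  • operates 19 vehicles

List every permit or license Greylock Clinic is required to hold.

General Business Certificate, General Business Registration, Standard Authorization

§18.1 vehicles 19 < 40; closes 11:00 PM, after 6:00 PM → Regulatory Authorization not required.
§18.2 vehicles 19 < 22; offers tattoo or body-art services → General Business Certificate required.
§18.3 closes 11:00 PM, after 9:00 PM; serves alcohol for on-premises consumption → Municipal Permit required.
§18.4 serves alcohol for on-premises consumption; years in business 19 ≤ 21 → General Business Registration required.
§18.5 vehicles 19 > 14; years in business 19 ≥ 16 → Standard Authorization required.
§18.6 vehicles 19 > 18; years in business 19 ≥ 2; closes 11:00 PM, at/before 1:00 AM → Municipal License not required.
§18.7 closes 11:00 PM, at/before 1:00 AM → Standard Authorization exemption does not apply.
§18.8 vehicles 19 ≤ 40; closes 11:00 PM, after 9:00 PM; offers live music → Fleet Authorization not required.
§18.9 years in business 19 > 14; offers tattoo or body-art services → exempt from Municipal Permit.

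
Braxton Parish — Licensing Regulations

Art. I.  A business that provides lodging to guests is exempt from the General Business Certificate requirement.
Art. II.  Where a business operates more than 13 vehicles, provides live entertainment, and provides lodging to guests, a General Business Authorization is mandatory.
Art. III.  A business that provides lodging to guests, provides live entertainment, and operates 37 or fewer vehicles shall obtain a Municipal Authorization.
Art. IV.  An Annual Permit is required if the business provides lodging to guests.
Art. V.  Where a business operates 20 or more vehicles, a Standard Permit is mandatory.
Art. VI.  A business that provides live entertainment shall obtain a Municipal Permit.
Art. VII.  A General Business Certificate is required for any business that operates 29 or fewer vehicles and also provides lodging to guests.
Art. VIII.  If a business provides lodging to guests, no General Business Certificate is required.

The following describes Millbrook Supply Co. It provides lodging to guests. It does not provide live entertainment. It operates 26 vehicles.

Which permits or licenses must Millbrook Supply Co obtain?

Annual Permit, Standard Permit

Art. I. provides lodging to guests → exempt from General Business Certificate.
Art. II. vehicles 26 > 13; does not provide live entertainment; provides lodging to guests → General Business Authorization not required.
Art. III. provides lodging to guests; does not provide live entertainment; vehicles 26 ≤ 37 → Municipal Authorization not required.
Art. IV. provides lodging to guests → Annual Permit required.
Art. V. vehicles 26 ≥ 20 → Standard Permit required.
Art. VI. does not provide live entertainment → Municipal Permit not required.
Art. VII. vehicles 26 ≤ 29; provides lodging to guests → General Business Certificate required.
Art. VIII. provides lodging to guests → exempt from General Business Certificate.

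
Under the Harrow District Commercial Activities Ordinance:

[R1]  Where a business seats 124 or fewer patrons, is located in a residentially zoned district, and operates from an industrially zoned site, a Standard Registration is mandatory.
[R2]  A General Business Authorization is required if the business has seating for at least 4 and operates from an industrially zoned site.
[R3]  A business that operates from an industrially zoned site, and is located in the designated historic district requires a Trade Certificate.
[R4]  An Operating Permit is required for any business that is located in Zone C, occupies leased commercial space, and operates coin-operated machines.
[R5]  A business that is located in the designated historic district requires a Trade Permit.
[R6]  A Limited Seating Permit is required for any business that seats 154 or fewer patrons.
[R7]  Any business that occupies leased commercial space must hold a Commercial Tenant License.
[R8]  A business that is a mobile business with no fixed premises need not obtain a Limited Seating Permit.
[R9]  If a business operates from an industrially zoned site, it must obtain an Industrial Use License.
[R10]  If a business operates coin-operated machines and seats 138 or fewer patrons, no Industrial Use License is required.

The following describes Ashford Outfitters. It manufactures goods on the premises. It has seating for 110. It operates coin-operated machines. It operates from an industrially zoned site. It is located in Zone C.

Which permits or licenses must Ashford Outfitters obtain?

[R1] seating 110 ≤ 124; is located in Zone C (not: is located in a residentially zoned district); operates from an industrially zoned site → Standard Registration not required.
[R2] seating 110 ≥ 4; operates from an industrially zoned site → General Business Authorization required.
[R3] operates from an industrially zoned site; is located in Zone C (not: is located in the designated historic district) → Trade Certificate not required.
[R4] is located in Zone C; operates from an industrially zoned site (not: occupies leased commercial space); operates coin-operated machines → Operating Permit not required.
[R5] is located in Zone C (not: is located in the designated historic district) → Trade Permit not required.
[R6] seating 110 ≤ 154 → Limited Seating Permit required.
[R7] operates from an industrially zoned site (not: occupies leased commercial space) → Commercial Tenant License not required.
[R8] operates from an industrially zoned site (not: is a mobile business with no fixed premises) → Limited Seating Permit exemption does not apply.
[R9] operates from an industrially zoned site → Industrial Use License required.
[R10] operates coin-operated machines; seating 110 ≤ 138 → exempt from Industrial Use License.

General Business Authorization, Limited Seating Permit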